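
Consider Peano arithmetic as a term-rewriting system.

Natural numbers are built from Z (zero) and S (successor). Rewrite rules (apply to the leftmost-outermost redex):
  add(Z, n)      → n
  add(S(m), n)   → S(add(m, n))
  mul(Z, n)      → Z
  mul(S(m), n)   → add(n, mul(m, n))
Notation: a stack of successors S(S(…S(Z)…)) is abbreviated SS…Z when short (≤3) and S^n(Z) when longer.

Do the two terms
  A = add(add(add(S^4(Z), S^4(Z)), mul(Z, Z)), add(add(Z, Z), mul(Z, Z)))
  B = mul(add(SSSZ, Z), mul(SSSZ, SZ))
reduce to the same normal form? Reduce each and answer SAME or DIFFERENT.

Answer: DIFFERENT — A ⇓ S^8(Z), B ⇓ S^9(Z)

Working:
Term A:
  start: add(add(add(S^4(Z), S^4(Z)), mul(Z, Z)), add(add(Z, Z), mul(Z, Z)))
  step 1: add(add(S(add(SSSZ, S^4(Z))), mul(Z, Z)), add(add(Z, Z), mul(Z, Z)))
  step 2: add(S(add(add(SSSZ, S^4(Z)), mul(Z, Z))), add(add(Z, Z), mul(Z, Z)))
  step 3: S(add(add(add(SSSZ, S^4(Z)), mul(Z, Z)), add(add(Z, Z), mul(Z, Z))))
  step 4: S(add(add(S(add(SSZ, S^4(Z))), mul(Z, Z)), add(add(Z, Z), mul(Z, Z))))
  step 5: S(add(S(add(add(SSZ, S^4(Z)), mul(Z, Z))), add(add(Z, Z), mul(Z, Z))))
  step 6: S(S(add(add(add(SSZ, S^4(Z)), mul(Z, Z)), add(add(Z, Z), mul(Z, Z)))))
  step 7: S(S(add(add(S(add(SZ, S^4(Z))), mul(Z, Z)), add(add(Z, Z), mul(Z, Z)))))
  step 8: S(S(add(S(add(add(SZ, S^4(Z)), mul(Z, Z))), add(add(Z, Z), mul(Z, Z)))))
  step 9: S(S(S(add(add(add(SZ, S^4(Z)), mul(Z, Z)), add(add(Z, Z), mul(Z, Z))))))
  step 10: S(S(S(add(add(S(add(Z, S^4(Z))), mul(Z, Z)), add(add(Z, Z), mul(Z, Z))))))
  step 11: S(S(S(add(S(add(add(Z, S^4(Z)), mul(Z, Z))), add(add(Z, Z), mul(Z, Z))))))
  step 12: S(S(S(S(add(add(add(Z, S^4(Z)), mul(Z, Z)), add(add(Z, Z), mul(Z, Z)))))))
  step 13: S(S(S(S(add(add(S^4(Z), mul(Z, Z)), add(add(Z, Z), mul(Z, Z)))))))
  step 14: S(S(S(S(add(S(add(SSSZ, mul(Z, Z))), add(add(Z, Z), mul(Z, Z)))))))
  step 15: S(S(S(S(S(add(add(SSSZ, mul(Z, Z)), add(add(Z, Z), mul(Z, Z))))))))
  step 16: S(S(S(S(S(add(S(add(SSZ, mul(Z, Z))), add(add(Z, Z), mul(Z, Z))))))))
  step 17: S(S(S(S(S(S(add(add(SSZ, mul(Z, Z)), add(add(Z, Z), mul(Z, Z)))))))))
  step 18: S(S(S(S(S(S(add(S(add(SZ, mul(Z, Z))), add(add(Z, Z), mul(Z, Z)))))))))
  step 19: S(S(S(S(S(S(S(add(add(SZ, mul(Z, Z)), add(add(Z, Z), mul(Z, Z))))))))))
  step 20: S(S(S(S(S(S(S(add(S(add(Z, mul(Z, Z))), add(add(Z, Z), mul(Z, Z))))))))))
  step 21: S(S(S(S(S(S(S(S(add(add(Z, mul(Z, Z)), add(add(Z, Z), mul(Z, Z)))))))))))
  step 22: S(S(S(S(S(S(S(S(add(mul(Z, Z), add(add(Z, Z), mul(Z, Z)))))))))))
  step 23: S(S(S(S(S(S(S(S(add(Z, add(add(Z, Z), mul(Z, Z)))))))))))
  step 24: S(S(S(S(S(S(S(S(add(add(Z, Z), mul(Z, Z))))))))))
  step 25: S(S(S(S(S(S(S(S(add(Z, mul(Z, Z))))))))))
  step 26: S(S(S(S(S(S(S(S(mul(Z, Z)))))))))
  step 27: S^8(Z)

Term B:
  start: mul(add(SSSZ, Z), mul(SSSZ, SZ))
  step 1: mul(S(add(SSZ, Z)), mul(SSSZ, SZ))
  step 2: add(mul(SSSZ, SZ), mul(add(SSZ, Z), mul(SSSZ, SZ)))
  step 3: add(add(SZ, mul(SSZ, SZ)), mul(add(SSZ, Z), mul(SSSZ, SZ)))
  step 4: add(S(add(Z, mul(SSZ, SZ))), mul(add(SSZ, Z), mul(SSSZ, SZ)))
  step 5: S(add(add(Z, mul(SSZ, SZ)), mul(add(SSZ, Z), mul(SSSZ, SZ))))
  step 6: S(add(mul(SSZ, SZ), mul(add(SSZ, Z), mul(SSSZ, SZ))))
  step 7: S(add(add(SZ, mul(SZ, SZ)), mul(add(SSZ, Z), mul(SSSZ, SZ))))
  step 8: S(add(S(add(Z, mul(SZ, SZ))), mul(add(SSZ, Z), mul(SSSZ, SZ))))
  step 9: S(S(add(add(Z, mul(SZ, SZ)), mul(add(SSZ, Z), mul(SSSZ, SZ)))))
  step 10: S(S(add(mul(SZ, SZ), mul(add(SSZ, Z), mul(SSSZ, SZ)))))
  step 11: S(S(add(add(SZ, mul(Z, SZ)), mul(add(SSZ, Z), mul(SSSZ, SZ)))))
  step 12: S(S(add(S(add(Z, mul(Z, SZ))), mul(add(SSZ, Z), mul(SSSZ, SZ)))))
  step 13: S(S(S(add(add(Z, mul(Z, SZ)), mul(add(SSZ, Z), mul(SSSZ, SZ))))))
  step 14: S(S(S(add(mul(Z, SZ), mul(add(SSZ, Z), mul(SSSZ, SZ))))))
  step 15: S(S(S(add(Z, mul(add(SSZ, Z), mul(SSSZ, SZ))))))
  step 16: S(S(S(mul(add(SSZ, Z), mul(SSSZ, SZ)))))
  step 17: S(S(S(mul(S(add(SZ, Z)), mul(SSSZ, SZ)))))
  step 18: S(S(S(add(mul(SSSZ, SZ), mul(add(SZ, Z), mul(SSSZ, SZ))))))
  step 19: S(S(S(add(add(SZ, mul(SSZ, SZ)), mul(add(SZ, Z), mul(SSSZ, SZ))))))
  step 20: S(S(S(add(S(add(Z, mul(SSZ, SZ))), mul(add(SZ, Z), mul(SSSZ, SZ))))))
  step 21: S(S(S(S(add(add(Z, mul(SSZ, SZ)), mul(add(SZ, Z), mul(SSSZ, SZ)))))))
  step 22: S(S(S(S(add(mul(SSZ, SZ), mul(add(SZ, Z), mul(SSSZ, SZ)))))))
  step 23: S(S(S(S(add(add(SZ, mul(SZ, SZ)), mul(add(SZ, Z), mul(SSSZ, SZ)))))))
  step 24: S(S(S(S(add(S(add(Z, mul(SZ, SZ))), mul(add(SZ, Z), mul(SSSZ, SZ)))))))
  step 25: S(S(S(S(S(add(add(Z, mul(SZ, SZ)), mul(add(SZ, Z), mul(SSSZ, SZ))))))))
  step 26: S(S(S(S(S(add(mul(SZ, SZ), mul(add(SZ, Z), mul(SSSZ, SZ))))))))
  step 27: S(S(S(S(S(add(add(SZ, mul(Z, SZ)), mul(add(SZ, Z), mul(SSSZ, SZ))))))))
  step 28: S(S(S(S(S(add(S(add(Z, mul(Z, SZ))), mul(add(SZ, Z), mul(SSSZ, SZ))))))))
  step 29: S(S(S(S(S(S(add(add(Z, mul(Z, SZ)), mul(add(SZ, Z), mul(SSSZ, SZ)))))))))
  step 30: S(S(S(S(S(S(add(mul(Z, SZ), mul(add(SZ, Z), mul(SSSZ, SZ)))))))))
  step 31: S(S(S(S(S(S(add(Z, mul(add(SZ, Z), mul(SSSZ, SZ)))))))))
  step 32: S(S(S(S(S(S(mul(add(SZ, Z), mul(SSSZ, SZ))))))))
  step 33: S(S(S(S(S(S(mul(S(add(Z, Z)), mul(SSSZ, SZ))))))))
  step 34: S(S(S(S(S(S(add(mul(SSSZ, SZ), mul(add(Z, Z), mul(SSSZ, SZ)))))))))
  step 35: S(S(S(S(S(S(add(add(SZ, mul(SSZ, SZ)), mul(add(Z, Z), mul(SSSZ, SZ)))))))))
  step 36: S(S(S(S(S(S(add(S(add(Z, mul(SSZ, SZ))), mul(add(Z, Z), mul(SSSZ, SZ)))))))))
  step 37: S(S(S(S(S(S(S(add(add(Z, mul(SSZ, SZ)), mul(add(Z, Z), mul(SSSZ, SZ))))))))))
  step 38: S(S(S(S(S(S(S(add(mul(SSZ, SZ), mul(add(Z, Z), mul(SSSZ, SZ))))))))))
  step 39: S(S(S(S(S(S(S(add(add(SZ, mul(SZ, SZ)), mul(add(Z, Z), mul(SSSZ, SZ))))))))))
  step 40: S(S(S(S(S(S(S(add(S(add(Z, mul(SZ, SZ))), mul(add(Z, Z), mul(SSSZ, SZ))))))))))
  step 41: S(S(S(S(S(S(S(S(add(add(Z, mul(SZ, SZ)), mul(add(Z, Z), mul(SSSZ, SZ)))))))))))
  step 42: S(S(S(S(S(S(S(S(add(mul(SZ, SZ), mul(add(Z, Z), mul(SSSZ, SZ)))))))))))
  step 43: S(S(S(S(S(S(S(S(add(add(SZ, mul(Z, SZ)), mul(add(Z, Z), mul(SSSZ, SZ)))))))))))
  step 44: S(S(S(S(S(S(S(S(add(S(add(Z, mul(Z, SZ))), mul(add(Z, Z), mul(SSSZ, SZ)))))))))))
  step 45: S(S(S(S(S(S(S(S(S(add(add(Z, mul(Z, SZ)), mul(add(Z, Z), mul(SSSZ, SZ))))))))))))
  step 46: S(S(S(S(S(S(S(S(S(add(mul(Z, SZ), mul(add(Z, Z), mul(SSSZ, SZ))))))))))))
  step 47: S(S(S(S(S(S(S(S(S(add(Z, mul(add(Z, Z), mul(SSSZ, SZ))))))))))))
  step 48: S(S(S(S(S(S(S(S(S(mul(add(Z, Z), mul(SSSZ, SZ)))))))))))
  step 49: S(S(S(S(S(S(S(S(S(mul(Z, mul(SSSZ, SZ)))))))))))
  step 50: S^9(Z)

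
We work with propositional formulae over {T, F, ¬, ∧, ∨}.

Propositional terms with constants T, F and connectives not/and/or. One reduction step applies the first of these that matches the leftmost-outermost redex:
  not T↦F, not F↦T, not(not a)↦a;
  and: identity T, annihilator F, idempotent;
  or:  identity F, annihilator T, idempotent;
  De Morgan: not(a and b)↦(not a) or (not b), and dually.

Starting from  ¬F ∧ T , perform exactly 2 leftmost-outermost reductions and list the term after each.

Answer: after 2 steps: T

Derivation:
  start: ¬F ∧ T
  →1  ¬F
  →2  T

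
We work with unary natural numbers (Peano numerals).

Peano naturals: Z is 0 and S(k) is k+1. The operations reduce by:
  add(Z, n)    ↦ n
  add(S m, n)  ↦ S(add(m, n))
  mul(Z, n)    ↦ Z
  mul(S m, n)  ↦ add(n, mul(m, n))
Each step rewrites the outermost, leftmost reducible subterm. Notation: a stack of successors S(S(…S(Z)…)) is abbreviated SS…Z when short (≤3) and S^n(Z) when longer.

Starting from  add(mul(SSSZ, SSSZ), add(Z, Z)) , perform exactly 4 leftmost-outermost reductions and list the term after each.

Answer: after 4 steps: S(add(S(add(SZ, mul(SSZ, SSSZ))), add(Z, Z)))

Working:
  start: add(mul(SSSZ, SSSZ), add(Z, Z))
  →1  add(add(SSSZ, mul(SSZ, SSSZ)), add(Z, Z))
  →2  add(S(add(SSZ, mul(SSZ, SSSZ))), add(Z, Z))
  →3  S(add(add(SSZ, mul(SSZ, SSSZ)), add(Z, Z)))
  →4  S(add(S(add(SZ, mul(SSZ, SSSZ))), add(Z, Z)))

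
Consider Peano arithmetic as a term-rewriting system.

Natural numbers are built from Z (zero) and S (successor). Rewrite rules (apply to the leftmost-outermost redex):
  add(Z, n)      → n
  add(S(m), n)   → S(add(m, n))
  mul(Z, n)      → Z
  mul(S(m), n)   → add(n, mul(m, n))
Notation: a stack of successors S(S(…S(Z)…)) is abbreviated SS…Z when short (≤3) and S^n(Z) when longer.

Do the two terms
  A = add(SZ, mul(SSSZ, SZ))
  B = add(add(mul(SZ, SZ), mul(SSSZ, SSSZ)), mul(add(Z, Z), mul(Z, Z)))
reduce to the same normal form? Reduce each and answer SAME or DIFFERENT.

Term A:
  start: add(SZ, mul(SSSZ, SZ))
  step 1: S(add(Z, mul(SSSZ, SZ)))
  step 2: S(mul(SSSZ, SZ))
  step 3: S(add(SZ, mul(SSZ, SZ)))
  step 4: S(S(add(Z, mul(SSZ, SZ))))
  step 5: S(S(mul(SSZ, SZ)))
  step 6: S(S(add(SZ, mul(SZ, SZ))))
  step 7: S(S(S(add(Z, mul(SZ, SZ)))))
  step 8: S(S(S(mul(SZ, SZ))))
  step 9: S(S(S(add(SZ, mul(Z, SZ)))))
  step 10: S(S(S(S(add(Z, mul(Z, SZ))))))
  step 11: S(S(S(S(mul(Z, SZ)))))
  step 12: S^4(Z)

Term B:
  start: add(add(mul(SZ, SZ), mul(SSSZ, SSSZ)), mul(add(Z, Z), mul(Z, Z)))
  step 1: add(add(add(SZ, mul(Z, SZ)), mul(SSSZ, SSSZ)), mul(add(Z, Z), mul(Z, Z)))
  step 2: add(add(S(add(Z, mul(Z, SZ))), mul(SSSZ, SSSZ)), mul(add(Z, Z), mul(Z, Z)))
  step 3: add(S(add(add(Z, mul(Z, SZ)), mul(SSSZ, SSSZ))), mul(add(Z, Z), mul(Z, Z)))
  step 4: S(add(add(add(Z, mul(Z, SZ)), mul(SSSZ, SSSZ)), mul(add(Z, Z), mul(Z, Z))))
  step 5: S(add(add(mul(Z, SZ), mul(SSSZ, SSSZ)), mul(add(Z, Z), mul(Z, Z))))
  step 6: S(add(add(Z, mul(SSSZ, SSSZ)), mul(add(Z, Z), mul(Z, Z))))
  step 7: S(add(mul(SSSZ, SSSZ), mul(add(Z, Z), mul(Z, Z))))
  step 8: S(add(add(SSSZ, mul(SSZ, SSSZ)), mul(add(Z, Z), mul(Z, Z))))
  step 9: S(add(S(add(SSZ, mul(SSZ, SSSZ))), mul(add(Z, Z), mul(Z, Z))))
  step 10: S(S(add(add(SSZ, mul(SSZ, SSSZ)), mul(add(Z, Z), mul(Z, Z)))))
  step 11: S(S(add(S(add(SZ, mul(SSZ, SSSZ))), mul(add(Z, Z), mul(Z, Z)))))
  step 12: S(S(S(add(add(SZ, mul(SSZ, SSSZ)), mul(add(Z, Z), mul(Z, Z))))))
  step 13: S(S(S(add(S(add(Z, mul(SSZ, SSSZ))), mul(add(Z, Z), mul(Z, Z))))))
  step 14: S(S(S(S(add(add(Z, mul(SSZ, SSSZ)), mul(add(Z, Z), mul(Z, Z)))))))
  step 15: S(S(S(S(add(mul(SSZ, SSSZ), mul(add(Z, Z), mul(Z, Z)))))))
  step 16: S(S(S(S(add(add(SSSZ, mul(SZ, SSSZ)), mul(add(Z, Z), mul(Z, Z)))))))
  step 17: S(S(S(S(add(S(add(SSZ, mul(SZ, SSSZ))), mul(add(Z, Z), mul(Z, Z)))))))
  step 18: S(S(S(S(S(add(add(SSZ, mul(SZ, SSSZ)), mul(add(Z, Z), mul(Z, Z))))))))
  step 19: S(S(S(S(S(add(S(add(SZ, mul(SZ, SSSZ))), mul(add(Z, Z), mul(Z, Z))))))))
  step 20: S(S(S(S(S(S(add(add(SZ, mul(SZ, SSSZ)), mul(add(Z, Z), mul(Z, Z)))))))))
  step 21: S(S(S(S(S(S(add(S(add(Z, mul(SZ, SSSZ))), mul(add(Z, Z), mul(Z, Z)))))))))
  step 22: S(S(S(S(S(S(S(add(add(Z, mul(SZ, SSSZ)), mul(add(Z, Z), mul(Z, Z))))))))))
  step 23: S(S(S(S(S(S(S(add(mul(SZ, SSSZ), mul(add(Z, Z), mul(Z, Z))))))))))
  step 24: S(S(S(S(S(S(S(add(add(SSSZ, mul(Z, SSSZ)), mul(add(Z, Z), mul(Z, Z))))))))))
  step 25: S(S(S(S(S(S(S(add(S(add(SSZ, mul(Z, SSSZ))), mul(add(Z, Z), mul(Z, Z))))))))))
  step 26: S(S(S(S(S(S(S(S(add(add(SSZ, mul(Z, SSSZ)), mul(add(Z, Z), mul(Z, Z)))))))))))
  step 27: S(S(S(S(S(S(S(S(add(S(add(SZ, mul(Z, SSSZ))), mul(add(Z, Z), mul(Z, Z)))))))))))
  step 28: S(S(S(S(S(S(S(S(S(add(add(SZ, mul(Z, SSSZ)), mul(add(Z, Z), mul(Z, Z))))))))))))
  step 29: S(S(S(S(S(S(S(S(S(add(S(add(Z, mul(Z, SSSZ))), mul(add(Z, Z), mul(Z, Z))))))))))))
  step 30: S(S(S(S(S(S(S(S(S(S(add(add(Z, mul(Z, SSSZ)), mul(add(Z, Z), mul(Z, Z)))))))))))))
  step 31: S(S(S(S(S(S(S(S(S(S(add(mul(Z, SSSZ), mul(add(Z, Z), mul(Z, Z)))))))))))))
  step 32: S(S(S(S(S(S(S(S(S(S(add(Z, mul(add(Z, Z), mul(Z, Z)))))))))))))
  step 33: S(S(S(S(S(S(S(S(S(S(mul(add(Z, Z), mul(Z, Z))))))))))))
  step 34: S(S(S(S(S(S(S(S(S(S(mul(Z, mul(Z, Z))))))))))))
  step 35: S^10(Z)

Answer: DIFFERENT — A ⇓ S^4(Z), B ⇓ S^10(Z)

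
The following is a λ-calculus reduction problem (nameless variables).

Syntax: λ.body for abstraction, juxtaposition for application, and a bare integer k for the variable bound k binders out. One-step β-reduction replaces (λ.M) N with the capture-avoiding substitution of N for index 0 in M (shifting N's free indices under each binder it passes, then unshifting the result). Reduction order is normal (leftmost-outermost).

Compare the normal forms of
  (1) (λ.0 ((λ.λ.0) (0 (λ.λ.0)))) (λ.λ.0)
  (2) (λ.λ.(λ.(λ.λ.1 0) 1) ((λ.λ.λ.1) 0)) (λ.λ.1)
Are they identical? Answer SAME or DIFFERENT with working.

Term A:
  start: (λ.0 ((λ.λ.0) (0 (λ.λ.0)))) (λ.λ.0)
  →1  (λ.λ.0) ((λ.λ.0) ((λ.λ.0) (λ.λ.0)))
  →2  λ.0

Term B:
  start: (λ.λ.(λ.(λ.λ.1 0) 1) ((λ.λ.λ.1) 0)) (λ.λ.1)
  →1  λ.(λ.(λ.λ.1 0) 1) ((λ.λ.λ.1) 0)
  →2  λ.(λ.λ.1 0) 0
  →3  λ.λ.1 0

Answer: DIFFERENT — A ⇓ λ.0, B ⇓ λ.λ.1 0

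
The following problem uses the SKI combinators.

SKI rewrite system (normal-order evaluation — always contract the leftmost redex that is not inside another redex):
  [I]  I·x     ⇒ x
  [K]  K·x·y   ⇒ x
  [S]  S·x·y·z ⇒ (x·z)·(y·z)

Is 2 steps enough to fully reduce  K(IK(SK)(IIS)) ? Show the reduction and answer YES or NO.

  start: K(IK(SK)(IIS))
  [1] K(K(SK)(IIS))
  [2] K(SK)

Answer: YES — reaches normal form K(SK) in 2 ≤ 2 steps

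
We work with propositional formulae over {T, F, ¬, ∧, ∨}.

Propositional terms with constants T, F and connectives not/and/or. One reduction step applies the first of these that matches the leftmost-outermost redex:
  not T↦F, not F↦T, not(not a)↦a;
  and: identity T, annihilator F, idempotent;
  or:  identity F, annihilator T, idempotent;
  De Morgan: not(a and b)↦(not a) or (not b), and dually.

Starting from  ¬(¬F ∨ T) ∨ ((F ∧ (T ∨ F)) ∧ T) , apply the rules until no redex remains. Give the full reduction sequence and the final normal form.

  start: ¬(¬F ∨ T) ∨ ((F ∧ (T ∨ F)) ∧ T)
  step 1: (¬¬F ∧ ¬T) ∨ ((F ∧ (T ∨ F)) ∧ T)
  step 2: (F ∧ ¬T) ∨ ((F ∧ (T ∨ F)) ∧ T)
  step 3: F ∨ ((F ∧ (T ∨ F)) ∧ T)
  step 4: (F ∧ (T ∨ F)) ∧ T
  step 5: F ∧ (T ∨ F)
  step 6: F

Answer: normal form = F  (in 6 steps)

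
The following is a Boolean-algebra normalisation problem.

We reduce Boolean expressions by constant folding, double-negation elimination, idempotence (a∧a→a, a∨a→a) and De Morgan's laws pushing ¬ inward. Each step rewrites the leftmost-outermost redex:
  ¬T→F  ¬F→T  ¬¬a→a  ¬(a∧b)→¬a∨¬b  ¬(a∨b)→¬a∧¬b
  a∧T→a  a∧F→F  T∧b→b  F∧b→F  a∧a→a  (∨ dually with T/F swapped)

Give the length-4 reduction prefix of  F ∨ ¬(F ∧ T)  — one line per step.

  start: F ∨ ¬(F ∧ T)
  [1] ¬(F ∧ T)
  [2] ¬F ∨ ¬T
  [3] T ∨ ¬T
  [4] T

Answer: after 4 steps: T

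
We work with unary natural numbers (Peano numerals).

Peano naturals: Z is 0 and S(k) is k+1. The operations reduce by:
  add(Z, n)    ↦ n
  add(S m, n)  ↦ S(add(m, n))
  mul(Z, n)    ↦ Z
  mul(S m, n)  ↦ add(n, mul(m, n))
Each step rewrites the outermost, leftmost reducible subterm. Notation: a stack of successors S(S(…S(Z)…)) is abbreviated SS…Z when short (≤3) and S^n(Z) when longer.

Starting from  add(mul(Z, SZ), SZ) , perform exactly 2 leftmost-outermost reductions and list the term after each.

  start: add(mul(Z, SZ), SZ)
  →1  add(Z, SZ)
  →2  SZ

Answer: after 2 steps: SZ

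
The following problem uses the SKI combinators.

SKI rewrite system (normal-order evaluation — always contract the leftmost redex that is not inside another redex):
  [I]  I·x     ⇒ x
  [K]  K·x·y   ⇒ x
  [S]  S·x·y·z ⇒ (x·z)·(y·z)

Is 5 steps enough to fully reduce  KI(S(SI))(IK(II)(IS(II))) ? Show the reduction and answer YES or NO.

Answer: YES — reaches normal form I in 5 ≤ 5 steps

Reduction:
  start: KI(S(SI))(IK(II)(IS(II)))
  →1  I(IK(II)(IS(II)))
  →2  IK(II)(IS(II))
  →3  K(II)(IS(II))
  →4  II
  →5  I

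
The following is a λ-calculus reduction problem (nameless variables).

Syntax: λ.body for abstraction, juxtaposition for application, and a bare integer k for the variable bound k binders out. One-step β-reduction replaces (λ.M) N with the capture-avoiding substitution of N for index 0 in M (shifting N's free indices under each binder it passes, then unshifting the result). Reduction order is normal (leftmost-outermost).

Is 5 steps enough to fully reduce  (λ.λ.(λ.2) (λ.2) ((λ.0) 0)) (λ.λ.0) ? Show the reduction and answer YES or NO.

Answer: YES — reaches normal form λ.λ.0 in 3 ≤ 5 steps

Derivation:
  start: (λ.λ.(λ.2) (λ.2) ((λ.0) 0)) (λ.λ.0)
  step 1: λ.(λ.λ.λ.0) (λ.λ.λ.0) ((λ.0) 0)
  step 2: λ.(λ.λ.0) ((λ.0) 0)
  step 3: λ.λ.0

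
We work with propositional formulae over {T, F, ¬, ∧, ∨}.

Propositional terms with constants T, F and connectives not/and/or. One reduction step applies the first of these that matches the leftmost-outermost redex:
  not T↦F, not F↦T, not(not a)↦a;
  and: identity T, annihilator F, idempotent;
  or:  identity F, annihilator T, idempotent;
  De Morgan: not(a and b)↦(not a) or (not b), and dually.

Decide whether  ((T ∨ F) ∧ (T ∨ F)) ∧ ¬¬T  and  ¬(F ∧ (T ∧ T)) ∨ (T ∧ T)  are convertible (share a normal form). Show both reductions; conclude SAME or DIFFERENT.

Answer: SAME — A ⇓ T, B ⇓ T

Derivation:
Term A:
  start: ((T ∨ F) ∧ (T ∨ F)) ∧ ¬¬T
  [1] (T ∨ F) ∧ ¬¬T
  [2] T ∧ ¬¬T
  [3] ¬¬T
  [4] T

Term B:
  start: ¬(F ∧ (T ∧ T)) ∨ (T ∧ T)
  [1] (¬F ∨ ¬(T ∧ T)) ∨ (T ∧ T)
  [2] (T ∨ ¬(T ∧ T)) ∨ (T ∧ T)
  [3] T ∨ (T ∧ T)
  [4] T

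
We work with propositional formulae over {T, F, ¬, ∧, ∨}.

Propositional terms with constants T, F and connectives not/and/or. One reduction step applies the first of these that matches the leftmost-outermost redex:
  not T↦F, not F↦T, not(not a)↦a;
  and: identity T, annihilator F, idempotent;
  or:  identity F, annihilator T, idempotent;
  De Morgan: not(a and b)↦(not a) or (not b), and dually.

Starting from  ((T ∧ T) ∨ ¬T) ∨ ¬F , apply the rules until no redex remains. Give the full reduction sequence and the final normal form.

Answer: normal form = T  (in 3 steps)

Derivation:
  start: ((T ∧ T) ∨ ¬T) ∨ ¬F
  →1  (T ∨ ¬T) ∨ ¬F
  →2  T ∨ ¬F
  →3  T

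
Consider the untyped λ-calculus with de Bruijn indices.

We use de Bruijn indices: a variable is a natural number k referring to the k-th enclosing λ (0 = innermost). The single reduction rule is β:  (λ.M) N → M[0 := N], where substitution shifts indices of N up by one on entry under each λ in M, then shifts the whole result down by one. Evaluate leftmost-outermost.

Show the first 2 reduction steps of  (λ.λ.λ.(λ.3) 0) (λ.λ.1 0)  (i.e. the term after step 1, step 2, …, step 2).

Answer: after 2 steps: λ.λ.λ.λ.1 0

Derivation:
  start: (λ.λ.λ.(λ.3) 0) (λ.λ.1 0)
  step 1: λ.λ.(λ.λ.λ.1 0) 0
  step 2: λ.λ.λ.λ.1 0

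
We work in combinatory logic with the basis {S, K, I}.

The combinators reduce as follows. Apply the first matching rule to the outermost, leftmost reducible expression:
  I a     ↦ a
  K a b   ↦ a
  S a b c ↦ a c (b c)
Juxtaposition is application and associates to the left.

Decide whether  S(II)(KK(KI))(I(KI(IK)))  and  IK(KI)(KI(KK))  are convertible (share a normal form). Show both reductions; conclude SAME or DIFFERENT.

Answer: SAME — A ⇓ KI, B ⇓ KI

Derivation:
Term A:
  start: S(II)(KK(KI))(I(KI(IK)))
  step 1: II(I(KI(IK)))(KK(KI)(I(KI(IK))))
  step 2: I(I(KI(IK)))(KK(KI)(I(KI(IK))))
  step 3: I(KI(IK))(KK(KI)(I(KI(IK))))
  step 4: KI(IK)(KK(KI)(I(KI(IK))))
  step 5: I(KK(KI)(I(KI(IK))))
  step 6: KK(KI)(I(KI(IK)))
  step 7: K(I(KI(IK)))
  step 8: K(KI(IK))
  step 9: KI

Term B:
  start: IK(KI)(KI(KK))
  step 1: K(KI)(KI(KK))
  step 2: KI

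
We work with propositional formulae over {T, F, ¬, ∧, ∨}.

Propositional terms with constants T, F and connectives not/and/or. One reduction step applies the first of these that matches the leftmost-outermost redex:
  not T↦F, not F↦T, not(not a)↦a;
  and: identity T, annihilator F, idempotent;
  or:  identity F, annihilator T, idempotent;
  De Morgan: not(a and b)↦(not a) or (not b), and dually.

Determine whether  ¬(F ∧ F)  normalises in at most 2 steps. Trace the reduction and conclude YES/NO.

Answer: NO — after 2 steps the term is ¬F, not yet normal

Working:
  start: ¬(F ∧ F)
  step 1: ¬F ∨ ¬F
  step 2: ¬F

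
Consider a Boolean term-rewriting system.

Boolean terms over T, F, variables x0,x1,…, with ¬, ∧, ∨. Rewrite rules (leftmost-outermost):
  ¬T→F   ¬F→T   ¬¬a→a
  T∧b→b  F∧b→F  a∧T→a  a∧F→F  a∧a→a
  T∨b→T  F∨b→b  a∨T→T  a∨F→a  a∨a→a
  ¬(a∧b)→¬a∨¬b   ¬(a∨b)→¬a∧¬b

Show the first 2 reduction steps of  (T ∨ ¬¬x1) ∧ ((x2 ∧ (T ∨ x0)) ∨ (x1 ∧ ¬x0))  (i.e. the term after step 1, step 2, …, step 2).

  start: (T ∨ ¬¬x1) ∧ ((x2 ∧ (T ∨ x0)) ∨ (x1 ∧ ¬x0))
  [1] T ∧ ((x2 ∧ (T ∨ x0)) ∨ (x1 ∧ ¬x0))
  [2] (x2 ∧ (T ∨ x0)) ∨ (x1 ∧ ¬x0)

Answer: after 2 steps: (x2 ∧ (T ∨ x0)) ∨ (x1 ∧ ¬x0)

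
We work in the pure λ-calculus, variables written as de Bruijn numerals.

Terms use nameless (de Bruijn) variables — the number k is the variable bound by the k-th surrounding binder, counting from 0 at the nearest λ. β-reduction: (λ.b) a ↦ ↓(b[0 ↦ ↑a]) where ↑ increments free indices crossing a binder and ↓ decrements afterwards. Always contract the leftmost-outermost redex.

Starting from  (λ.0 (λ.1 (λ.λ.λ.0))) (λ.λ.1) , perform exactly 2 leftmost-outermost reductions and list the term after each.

  start: (λ.0 (λ.1 (λ.λ.λ.0))) (λ.λ.1)
  →1  (λ.λ.1) (λ.(λ.λ.1) (λ.λ.λ.0))
  →2  λ.λ.(λ.λ.1) (λ.λ.λ.0)

Answer: after 2 steps: λ.λ.(λ.λ.1) (λ.λ.λ.0)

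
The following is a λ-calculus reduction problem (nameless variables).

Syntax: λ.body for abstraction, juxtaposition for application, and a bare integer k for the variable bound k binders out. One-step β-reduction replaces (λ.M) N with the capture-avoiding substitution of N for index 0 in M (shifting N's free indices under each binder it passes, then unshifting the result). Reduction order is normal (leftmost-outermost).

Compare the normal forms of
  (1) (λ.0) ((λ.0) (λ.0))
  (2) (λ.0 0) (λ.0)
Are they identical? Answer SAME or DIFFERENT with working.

Term A:
  start: (λ.0) ((λ.0) (λ.0))
  [1] (λ.0) (λ.0)
  [2] λ.0

Term B:
  start: (λ.0 0) (λ.0)
  [1] (λ.0) (λ.0)
  [2] λ.0

Answer: SAME — A ⇓ λ.0, B ⇓ λ.0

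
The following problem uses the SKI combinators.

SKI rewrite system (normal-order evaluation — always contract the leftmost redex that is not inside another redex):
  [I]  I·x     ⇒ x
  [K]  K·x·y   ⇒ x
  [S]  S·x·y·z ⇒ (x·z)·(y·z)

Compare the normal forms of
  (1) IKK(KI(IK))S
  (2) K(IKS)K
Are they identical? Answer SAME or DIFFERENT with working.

Term A:
  start: IKK(KI(IK))S
  [1] KK(KI(IK))S
  [2] KS

Term B:
  start: K(IKS)K
  [1] IKS
  [2] KS

Answer: SAME — A ⇓ KS, B ⇓ KS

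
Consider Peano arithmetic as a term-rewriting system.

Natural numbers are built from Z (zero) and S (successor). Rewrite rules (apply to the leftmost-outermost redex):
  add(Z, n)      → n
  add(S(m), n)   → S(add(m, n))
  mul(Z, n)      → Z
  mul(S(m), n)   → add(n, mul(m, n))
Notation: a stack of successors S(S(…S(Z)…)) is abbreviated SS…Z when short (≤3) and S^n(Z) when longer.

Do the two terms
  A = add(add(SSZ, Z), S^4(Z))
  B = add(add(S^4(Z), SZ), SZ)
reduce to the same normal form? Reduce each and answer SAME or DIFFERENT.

Term A:
  start: add(add(SSZ, Z), S^4(Z))
  [1] add(S(add(SZ, Z)), S^4(Z))
  [2] S(add(add(SZ, Z), S^4(Z)))
  [3] S(add(S(add(Z, Z)), S^4(Z)))
  [4] S(S(add(add(Z, Z), S^4(Z))))
  [5] S(S(add(Z, S^4(Z))))
  [6] S^6(Z)

Term B:
  start: add(add(S^4(Z), SZ), SZ)
  [1] add(S(add(SSSZ, SZ)), SZ)
  [2] S(add(add(SSSZ, SZ), SZ))
  [3] S(add(S(add(SSZ, SZ)), SZ))
  [4] S(S(add(add(SSZ, SZ), SZ)))
  [5] S(S(add(S(add(SZ, SZ)), SZ)))
  [6] S(S(S(add(add(SZ, SZ), SZ))))
  [7] S(S(S(add(S(add(Z, SZ)), SZ))))
  [8] S(S(S(S(add(add(Z, SZ), SZ)))))
  [9] S(S(S(S(add(SZ, SZ)))))
  [10] S(S(S(S(S(add(Z, SZ))))))
  [11] S^6(Z)

Answer: SAME — A ⇓ S^6(Z), B ⇓ S^6(Z)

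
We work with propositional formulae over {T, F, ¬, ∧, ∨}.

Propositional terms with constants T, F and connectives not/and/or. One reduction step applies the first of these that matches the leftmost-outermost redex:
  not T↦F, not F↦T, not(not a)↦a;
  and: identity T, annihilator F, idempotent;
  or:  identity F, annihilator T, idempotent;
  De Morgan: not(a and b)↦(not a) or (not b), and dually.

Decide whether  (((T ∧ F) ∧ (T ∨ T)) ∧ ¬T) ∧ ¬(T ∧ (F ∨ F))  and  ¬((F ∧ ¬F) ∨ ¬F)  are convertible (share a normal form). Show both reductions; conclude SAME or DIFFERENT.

Term A:
  start: (((T ∧ F) ∧ (T ∨ T)) ∧ ¬T) ∧ ¬(T ∧ (F ∨ F))
  →1  ((F ∧ (T ∨ T)) ∧ ¬T) ∧ ¬(T ∧ (F ∨ F))
  →2  (F ∧ ¬T) ∧ ¬(T ∧ (F ∨ F))
  →3  F ∧ ¬(T ∧ (F ∨ F))
  →4  F

Term B:
  start: ¬((F ∧ ¬F) ∨ ¬F)
  →1  ¬(F ∧ ¬F) ∧ ¬¬F
  →2  (¬F ∨ ¬¬F) ∧ ¬¬F
  →3  (T ∨ ¬¬F) ∧ ¬¬F
  →4  T ∧ ¬¬F
  →5  ¬¬F
  →6  F

Answer: SAME — A ⇓ F, B ⇓ F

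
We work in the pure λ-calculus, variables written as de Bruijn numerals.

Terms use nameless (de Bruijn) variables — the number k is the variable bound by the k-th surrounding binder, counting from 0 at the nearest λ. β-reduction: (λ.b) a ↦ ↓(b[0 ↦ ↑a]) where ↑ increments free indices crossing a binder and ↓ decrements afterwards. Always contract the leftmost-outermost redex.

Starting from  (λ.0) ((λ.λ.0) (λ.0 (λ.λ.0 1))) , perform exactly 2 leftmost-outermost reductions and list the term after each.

Answer: after 2 steps: λ.0

Derivation:
  start: (λ.0) ((λ.λ.0) (λ.0 (λ.λ.0 1)))
  [1] (λ.λ.0) (λ.0 (λ.λ.0 1))
  [2] λ.0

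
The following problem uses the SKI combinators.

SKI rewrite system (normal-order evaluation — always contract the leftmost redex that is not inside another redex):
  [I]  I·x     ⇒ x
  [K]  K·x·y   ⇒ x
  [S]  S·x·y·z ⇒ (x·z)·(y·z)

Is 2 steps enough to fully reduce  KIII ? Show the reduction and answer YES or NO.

Answer: YES — reaches normal form I in 2 ≤ 2 steps

Derivation:
  start: KIII
  →1  II
  →2  I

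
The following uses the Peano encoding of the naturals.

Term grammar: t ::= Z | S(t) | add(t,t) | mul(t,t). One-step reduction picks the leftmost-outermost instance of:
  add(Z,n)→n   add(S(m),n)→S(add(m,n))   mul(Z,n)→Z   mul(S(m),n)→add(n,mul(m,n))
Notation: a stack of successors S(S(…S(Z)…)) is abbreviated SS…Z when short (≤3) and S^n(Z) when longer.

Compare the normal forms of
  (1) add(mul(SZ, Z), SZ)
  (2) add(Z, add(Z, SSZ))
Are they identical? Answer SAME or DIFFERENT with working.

Answer: DIFFERENT — A ⇓ SZ, B ⇓ SSZ

Working:
Term A:
  start: add(mul(SZ, Z), SZ)
  →1  add(add(Z, mul(Z, Z)), SZ)
  →2  add(mul(Z, Z), SZ)
  →3  add(Z, SZ)
  →4  SZ

Term B:
  start: add(Z, add(Z, SSZ))
  →1  add(Z, SSZ)
  →2  SSZ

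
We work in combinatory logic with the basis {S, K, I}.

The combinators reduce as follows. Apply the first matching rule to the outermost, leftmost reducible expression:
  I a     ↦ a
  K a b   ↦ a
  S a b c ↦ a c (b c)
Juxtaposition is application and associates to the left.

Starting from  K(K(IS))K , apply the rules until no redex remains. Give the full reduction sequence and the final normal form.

Answer: normal form = KS  (in 2 steps)

Working:
  start: K(K(IS))K
  [1] K(IS)
  [2] KS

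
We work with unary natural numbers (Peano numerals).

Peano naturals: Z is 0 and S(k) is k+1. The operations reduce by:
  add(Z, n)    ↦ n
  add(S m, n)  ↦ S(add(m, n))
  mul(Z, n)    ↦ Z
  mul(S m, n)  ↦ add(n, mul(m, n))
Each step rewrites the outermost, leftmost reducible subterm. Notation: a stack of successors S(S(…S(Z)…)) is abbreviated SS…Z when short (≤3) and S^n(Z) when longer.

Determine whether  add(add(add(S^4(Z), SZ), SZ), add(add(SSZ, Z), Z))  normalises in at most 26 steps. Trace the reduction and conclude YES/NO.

Answer: YES — reaches normal form S^8(Z) in 24 ≤ 26 steps

Working:
  start: add(add(add(S^4(Z), SZ), SZ), add(add(SSZ, Z), Z))
  [1] add(add(S(add(SSSZ, SZ)), SZ), add(add(SSZ, Z), Z))
  [2] add(S(add(add(SSSZ, SZ), SZ)), add(add(SSZ, Z), Z))
  [3] S(add(add(add(SSSZ, SZ), SZ), add(add(SSZ, Z), Z)))
  [4] S(add(add(S(add(SSZ, SZ)), SZ), add(add(SSZ, Z), Z)))
  [5] S(add(S(add(add(SSZ, SZ), SZ)), add(add(SSZ, Z), Z)))
  [6] S(S(add(add(add(SSZ, SZ), SZ), add(add(SSZ, Z), Z))))
  [7] S(S(add(add(S(add(SZ, SZ)), SZ), add(add(SSZ, Z), Z))))
  [8] S(S(add(S(add(add(SZ, SZ), SZ)), add(add(SSZ, Z), Z))))
  [9] S(S(S(add(add(add(SZ, SZ), SZ), add(add(SSZ, Z), Z)))))
  [10] S(S(S(add(add(S(add(Z, SZ)), SZ), add(add(SSZ, Z), Z)))))
  [11] S(S(S(add(S(add(add(Z, SZ), SZ)), add(add(SSZ, Z), Z)))))
  [12] S(S(S(S(add(add(add(Z, SZ), SZ), add(add(SSZ, Z), Z))))))
  [13] S(S(S(S(add(add(SZ, SZ), add(add(SSZ, Z), Z))))))
  [14] S(S(S(S(add(S(add(Z, SZ)), add(add(SSZ, Z), Z))))))
  [15] S(S(S(S(S(add(add(Z, SZ), add(add(SSZ, Z), Z)))))))
  [16] S(S(S(S(S(add(SZ, add(add(SSZ, Z), Z)))))))
  [17] S(S(S(S(S(S(add(Z, add(add(SSZ, Z), Z))))))))
  [18] S(S(S(S(S(S(add(add(SSZ, Z), Z)))))))
  [19] S(S(S(S(S(S(add(S(add(SZ, Z)), Z)))))))
  [20] S(S(S(S(S(S(S(add(add(SZ, Z), Z))))))))
  [21] S(S(S(S(S(S(S(add(S(add(Z, Z)), Z))))))))
  [22] S(S(S(S(S(S(S(S(add(add(Z, Z), Z)))))))))
  [23] S(S(S(S(S(S(S(S(add(Z, Z)))))))))
  [24] S^8(Z)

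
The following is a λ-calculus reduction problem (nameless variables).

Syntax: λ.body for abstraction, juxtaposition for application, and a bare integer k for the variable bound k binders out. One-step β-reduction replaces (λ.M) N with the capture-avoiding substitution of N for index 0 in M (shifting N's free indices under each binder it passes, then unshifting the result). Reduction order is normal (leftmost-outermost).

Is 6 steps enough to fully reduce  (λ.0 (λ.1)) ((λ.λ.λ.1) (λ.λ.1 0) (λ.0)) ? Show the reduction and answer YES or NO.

  start: (λ.0 (λ.1)) ((λ.λ.λ.1) (λ.λ.1 0) (λ.0))
  →1  (λ.λ.λ.1) (λ.λ.1 0) (λ.0) (λ.(λ.λ.λ.1) (λ.λ.1 0) (λ.0))
  →2  (λ.λ.1) (λ.0) (λ.(λ.λ.λ.1) (λ.λ.1 0) (λ.0))
  →3  (λ.λ.0) (λ.(λ.λ.λ.1) (λ.λ.1 0) (λ.0))
  →4  λ.0

Answer: YES — reaches normal form λ.0 in 4 ≤ 6 steps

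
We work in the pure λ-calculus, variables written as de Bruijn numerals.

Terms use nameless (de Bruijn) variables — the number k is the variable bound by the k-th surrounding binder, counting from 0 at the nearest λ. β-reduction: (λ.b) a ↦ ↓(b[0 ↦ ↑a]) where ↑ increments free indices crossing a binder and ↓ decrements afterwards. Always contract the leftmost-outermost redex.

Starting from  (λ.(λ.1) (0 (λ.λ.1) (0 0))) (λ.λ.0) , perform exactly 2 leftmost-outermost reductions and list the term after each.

  start: (λ.(λ.1) (0 (λ.λ.1) (0 0))) (λ.λ.0)
  step 1: (λ.λ.λ.0) ((λ.λ.0) (λ.λ.1) ((λ.λ.0) (λ.λ.0)))
  step 2: λ.λ.0

Answer: after 2 steps: λ.λ.0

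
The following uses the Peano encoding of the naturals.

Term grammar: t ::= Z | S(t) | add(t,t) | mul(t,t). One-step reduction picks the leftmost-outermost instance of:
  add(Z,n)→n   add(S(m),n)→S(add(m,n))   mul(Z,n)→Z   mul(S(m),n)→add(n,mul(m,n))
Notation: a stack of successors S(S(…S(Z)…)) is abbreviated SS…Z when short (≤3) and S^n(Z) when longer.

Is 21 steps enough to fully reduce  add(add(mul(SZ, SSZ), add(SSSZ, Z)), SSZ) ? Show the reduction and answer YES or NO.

Answer: YES — reaches normal form S^7(Z) in 18 ≤ 21 steps

Reduction:
  start: add(add(mul(SZ, SSZ), add(SSSZ, Z)), SSZ)
  →1  add(add(add(SSZ, mul(Z, SSZ)), add(SSSZ, Z)), SSZ)
  →2  add(add(S(add(SZ, mul(Z, SSZ))), add(SSSZ, Z)), SSZ)
  →3  add(S(add(add(SZ, mul(Z, SSZ)), add(SSSZ, Z))), SSZ)
  →4  S(add(add(add(SZ, mul(Z, SSZ)), add(SSSZ, Z)), SSZ))
  →5  S(add(add(S(add(Z, mul(Z, SSZ))), add(SSSZ, Z)), SSZ))
  →6  S(add(S(add(add(Z, mul(Z, SSZ)), add(SSSZ, Z))), SSZ))
  →7  S(S(add(add(add(Z, mul(Z, SSZ)), add(SSSZ, Z)), SSZ)))
  →8  S(S(add(add(mul(Z, SSZ), add(SSSZ, Z)), SSZ)))
  →9  S(S(add(add(Z, add(SSSZ, Z)), SSZ)))
  →10  S(S(add(add(SSSZ, Z), SSZ)))
  →11  S(S(add(S(add(SSZ, Z)), SSZ)))
  →12  S(S(S(add(add(SSZ, Z), SSZ))))
  →13  S(S(S(add(S(add(SZ, Z)), SSZ))))
  →14  S(S(S(S(add(add(SZ, Z), SSZ)))))
  →15  S(S(S(S(add(S(add(Z, Z)), SSZ)))))
  →16  S(S(S(S(S(add(add(Z, Z), SSZ))))))
  →17  S(S(S(S(S(add(Z, SSZ))))))
  →18  S^7(Z)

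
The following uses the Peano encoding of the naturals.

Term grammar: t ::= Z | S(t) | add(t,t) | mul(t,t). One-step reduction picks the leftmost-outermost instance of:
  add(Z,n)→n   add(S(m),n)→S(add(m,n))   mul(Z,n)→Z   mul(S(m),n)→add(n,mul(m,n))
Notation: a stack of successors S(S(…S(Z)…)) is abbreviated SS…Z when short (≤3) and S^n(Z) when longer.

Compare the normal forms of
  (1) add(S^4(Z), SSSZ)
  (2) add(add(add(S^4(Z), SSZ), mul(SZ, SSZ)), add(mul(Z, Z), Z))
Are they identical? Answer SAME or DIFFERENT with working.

Term A:
  start: add(S^4(Z), SSSZ)
  →1  S(add(SSSZ, SSSZ))
  →2  S(S(add(SSZ, SSSZ)))
  →3  S(S(S(add(SZ, SSSZ))))
  →4  S(S(S(S(add(Z, SSSZ)))))
  →5  S^7(Z)

Term B:
  start: add(add(add(S^4(Z), SSZ), mul(SZ, SSZ)), add(mul(Z, Z), Z))
  →1  add(add(S(add(SSSZ, SSZ)), mul(SZ, SSZ)), add(mul(Z, Z), Z))
  →2  add(S(add(add(SSSZ, SSZ), mul(SZ, SSZ))), add(mul(Z, Z), Z))
  →3  S(add(add(add(SSSZ, SSZ), mul(SZ, SSZ)), add(mul(Z, Z), Z)))
  →4  S(add(add(S(add(SSZ, SSZ)), mul(SZ, SSZ)), add(mul(Z, Z), Z)))
  →5  S(add(S(add(add(SSZ, SSZ), mul(SZ, SSZ))), add(mul(Z, Z), Z)))
  →6  S(S(add(add(add(SSZ, SSZ), mul(SZ, SSZ)), add(mul(Z, Z), Z))))
  →7  S(S(add(add(S(add(SZ, SSZ)), mul(SZ, SSZ)), add(mul(Z, Z), Z))))
  →8  S(S(add(S(add(add(SZ, SSZ), mul(SZ, SSZ))), add(mul(Z, Z), Z))))
  →9  S(S(S(add(add(add(SZ, SSZ), mul(SZ, SSZ)), add(mul(Z, Z), Z)))))
  →10  S(S(S(add(add(S(add(Z, SSZ)), mul(SZ, SSZ)), add(mul(Z, Z), Z)))))
  →11  S(S(S(add(S(add(add(Z, SSZ), mul(SZ, SSZ))), add(mul(Z, Z), Z)))))
  →12  S(S(S(S(add(add(add(Z, SSZ), mul(SZ, SSZ)), add(mul(Z, Z), Z))))))
  →13  S(S(S(S(add(add(SSZ, mul(SZ, SSZ)), add(mul(Z, Z), Z))))))
  →14  S(S(S(S(add(S(add(SZ, mul(SZ, SSZ))), add(mul(Z, Z), Z))))))
  →15  S(S(S(S(S(add(add(SZ, mul(SZ, SSZ)), add(mul(Z, Z), Z)))))))
  →16  S(S(S(S(S(add(S(add(Z, mul(SZ, SSZ))), add(mul(Z, Z), Z)))))))
  →17  S(S(S(S(S(S(add(add(Z, mul(SZ, SSZ)), add(mul(Z, Z), Z))))))))
  →18  S(S(S(S(S(S(add(mul(SZ, SSZ), add(mul(Z, Z), Z))))))))
  →19  S(S(S(S(S(S(add(add(SSZ, mul(Z, SSZ)), add(mul(Z, Z), Z))))))))
  →20  S(S(S(S(S(S(add(S(add(SZ, mul(Z, SSZ))), add(mul(Z, Z), Z))))))))
  →21  S(S(S(S(S(S(S(add(add(SZ, mul(Z, SSZ)), add(mul(Z, Z), Z)))))))))
  →22  S(S(S(S(S(S(S(add(S(add(Z, mul(Z, SSZ))), add(mul(Z, Z), Z)))))))))
  →23  S(S(S(S(S(S(S(S(add(add(Z, mul(Z, SSZ)), add(mul(Z, Z), Z))))))))))
  →24  S(S(S(S(S(S(S(S(add(mul(Z, SSZ), add(mul(Z, Z), Z))))))))))
  →25  S(S(S(S(S(S(S(S(add(Z, add(mul(Z, Z), Z))))))))))
  →26  S(S(S(S(S(S(S(S(add(mul(Z, Z), Z)))))))))
  →27  S(S(S(S(S(S(S(S(add(Z, Z)))))))))
  →28  S^8(Z)

Answer: DIFFERENT — A ⇓ S^7(Z), B ⇓ S^8(Z)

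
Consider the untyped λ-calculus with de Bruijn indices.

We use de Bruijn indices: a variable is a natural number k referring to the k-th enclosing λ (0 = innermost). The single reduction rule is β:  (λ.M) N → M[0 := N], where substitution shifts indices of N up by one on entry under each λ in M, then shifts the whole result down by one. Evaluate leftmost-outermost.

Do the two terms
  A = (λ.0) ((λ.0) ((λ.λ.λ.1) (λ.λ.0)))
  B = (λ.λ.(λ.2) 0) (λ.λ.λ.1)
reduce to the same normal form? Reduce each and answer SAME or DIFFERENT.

Answer: DIFFERENT — A ⇓ λ.λ.1, B ⇓ λ.λ.λ.λ.1

Working:
Term A:
  start: (λ.0) ((λ.0) ((λ.λ.λ.1) (λ.λ.0)))
  →1  (λ.0) ((λ.λ.λ.1) (λ.λ.0))
  →2  (λ.λ.λ.1) (λ.λ.0)
  →3  λ.λ.1

Term B:
  start: (λ.λ.(λ.2) 0) (λ.λ.λ.1)
  →1  λ.(λ.λ.λ.λ.1) 0
  →2  λ.λ.λ.λ.1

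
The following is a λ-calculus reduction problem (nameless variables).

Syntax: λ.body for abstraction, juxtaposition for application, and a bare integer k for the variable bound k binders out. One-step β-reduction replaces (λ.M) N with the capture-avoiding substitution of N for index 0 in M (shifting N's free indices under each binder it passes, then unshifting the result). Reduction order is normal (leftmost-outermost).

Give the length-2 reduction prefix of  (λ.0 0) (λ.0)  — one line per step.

  start: (λ.0 0) (λ.0)
  [1] (λ.0) (λ.0)
  [2] λ.0

Answer: after 2 steps: λ.0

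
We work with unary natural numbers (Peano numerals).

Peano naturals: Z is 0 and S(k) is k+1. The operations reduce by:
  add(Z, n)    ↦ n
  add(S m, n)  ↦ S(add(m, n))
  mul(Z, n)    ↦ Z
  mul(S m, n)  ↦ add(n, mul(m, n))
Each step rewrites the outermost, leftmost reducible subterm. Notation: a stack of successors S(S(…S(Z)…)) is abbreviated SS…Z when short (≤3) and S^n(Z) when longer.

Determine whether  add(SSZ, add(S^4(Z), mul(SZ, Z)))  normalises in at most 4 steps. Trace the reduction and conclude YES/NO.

  start: add(SSZ, add(S^4(Z), mul(SZ, Z)))
  →1  S(add(SZ, add(S^4(Z), mul(SZ, Z))))
  →2  S(S(add(Z, add(S^4(Z), mul(SZ, Z)))))
  →3  S(S(add(S^4(Z), mul(SZ, Z))))
  →4  S(S(S(add(SSSZ, mul(SZ, Z)))))

Answer: NO — after 4 steps the term is S(S(S(add(SSSZ, mul(SZ, Z))))), not yet normal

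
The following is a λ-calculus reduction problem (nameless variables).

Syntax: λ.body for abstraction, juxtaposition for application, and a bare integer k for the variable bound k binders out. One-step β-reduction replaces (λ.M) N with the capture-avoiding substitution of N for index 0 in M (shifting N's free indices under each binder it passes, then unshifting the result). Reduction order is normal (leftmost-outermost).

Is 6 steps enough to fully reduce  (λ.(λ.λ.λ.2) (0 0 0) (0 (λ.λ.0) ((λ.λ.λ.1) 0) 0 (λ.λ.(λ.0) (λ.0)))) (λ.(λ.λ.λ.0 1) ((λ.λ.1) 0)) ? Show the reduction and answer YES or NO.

  start: (λ.(λ.λ.λ.2) (0 0 0) (0 (λ.λ.0) ((λ.λ.λ.1) 0) 0 (λ.λ.(λ.0) (λ.0)))) (λ.(λ.λ.λ.0 1) ((λ.λ.1) 0))
  →1  (λ.λ.λ.2) ((λ.(λ.λ.λ.0 1) ((λ.λ.1) 0)) (λ.(λ.λ.λ.0 1) ((λ.λ.1) 0)) (λ.(λ.λ.λ.0 1) ((λ.λ.1) 0))) ((λ.(λ.λ.λ.0 1) ((λ.λ.1) 0)) (λ.λ.0) ((λ.λ.λ.1) (λ.(λ.λ.λ.0 1) ((λ.λ.1) 0))) (λ.(λ.λ.λ.0 1) ((λ.λ.1) 0)) (λ.λ.(λ.0) (λ.0)))
  →2  (λ.λ.(λ.(λ.λ.λ.0 1) ((λ.λ.1) 0)) (λ.(λ.λ.λ.0 1) ((λ.λ.1) 0)) (λ.(λ.λ.λ.0 1) ((λ.λ.1) 0))) ((λ.(λ.λ.λ.0 1) ((λ.λ.1) 0)) (λ.λ.0) ((λ.λ.λ.1) (λ.(λ.λ.λ.0 1) ((λ.λ.1) 0))) (λ.(λ.λ.λ.0 1) ((λ.λ.1) 0)) (λ.λ.(λ.0) (λ.0)))
  →3  λ.(λ.(λ.λ.λ.0 1) ((λ.λ.1) 0)) (λ.(λ.λ.λ.0 1) ((λ.λ.1) 0)) (λ.(λ.λ.λ.0 1) ((λ.λ.1) 0))
  →4  λ.(λ.λ.λ.0 1) ((λ.λ.1) (λ.(λ.λ.λ.0 1) ((λ.λ.1) 0))) (λ.(λ.λ.λ.0 1) ((λ.λ.1) 0))
  →5  λ.(λ.λ.0 1) (λ.(λ.λ.λ.0 1) ((λ.λ.1) 0))
  →6  λ.λ.0 (λ.(λ.λ.λ.0 1) ((λ.λ.1) 0))

Answer: NO — after 6 steps the term is λ.λ.0 (λ.(λ.λ.λ.0 1) ((λ.λ.1) 0)), not yet normal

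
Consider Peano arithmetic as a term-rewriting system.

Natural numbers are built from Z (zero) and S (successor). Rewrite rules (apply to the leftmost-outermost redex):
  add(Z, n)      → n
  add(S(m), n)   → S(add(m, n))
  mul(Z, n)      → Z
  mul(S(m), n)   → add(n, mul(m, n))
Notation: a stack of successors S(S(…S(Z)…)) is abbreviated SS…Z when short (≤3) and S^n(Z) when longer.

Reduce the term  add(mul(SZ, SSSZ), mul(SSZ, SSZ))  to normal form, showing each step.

Answer: normal form = S^7(Z)  (in 19 steps)

Working:
  start: add(mul(SZ, SSSZ), mul(SSZ, SSZ))
  step 1: add(add(SSSZ, mul(Z, SSSZ)), mul(SSZ, SSZ))
  step 2: add(S(add(SSZ, mul(Z, SSSZ))), mul(SSZ, SSZ))
  step 3: S(add(add(SSZ, mul(Z, SSSZ)), mul(SSZ, SSZ)))
  step 4: S(add(S(add(SZ, mul(Z, SSSZ))), mul(SSZ, SSZ)))
  step 5: S(S(add(add(SZ, mul(Z, SSSZ)), mul(SSZ, SSZ))))
  step 6: S(S(add(S(add(Z, mul(Z, SSSZ))), mul(SSZ, SSZ))))
  step 7: S(S(S(add(add(Z, mul(Z, SSSZ)), mul(SSZ, SSZ)))))
  step 8: S(S(S(add(mul(Z, SSSZ), mul(SSZ, SSZ)))))
  step 9: S(S(S(add(Z, mul(SSZ, SSZ)))))
  step 10: S(S(S(mul(SSZ, SSZ))))
  step 11: S(S(S(add(SSZ, mul(SZ, SSZ)))))
  step 12: S(S(S(S(add(SZ, mul(SZ, SSZ))))))
  step 13: S(S(S(S(S(add(Z, mul(SZ, SSZ)))))))
  step 14: S(S(S(S(S(mul(SZ, SSZ))))))
  step 15: S(S(S(S(S(add(SSZ, mul(Z, SSZ)))))))
  step 16: S(S(S(S(S(S(add(SZ, mul(Z, SSZ))))))))
  step 17: S(S(S(S(S(S(S(add(Z, mul(Z, SSZ)))))))))
  step 18: S(S(S(S(S(S(S(mul(Z, SSZ))))))))
  step 19: S^7(Z)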